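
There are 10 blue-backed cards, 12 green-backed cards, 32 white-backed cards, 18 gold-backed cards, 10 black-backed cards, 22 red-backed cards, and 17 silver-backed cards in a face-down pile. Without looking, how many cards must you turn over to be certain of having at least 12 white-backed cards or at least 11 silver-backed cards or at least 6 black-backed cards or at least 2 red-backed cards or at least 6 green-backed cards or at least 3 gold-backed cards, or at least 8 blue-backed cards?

The worst case stops just short of every target: 7 blue-backed, 5 green-backed, 11 white-backed, 2 gold-backed, 5 black-backed, 1 red-backed, 10 silver-backed — 7 + 5 + 11 + 2 + 5 + 1 + 10 = 41 cards.
One more card must push some back color to its target, so 41 + 1 = 42.

42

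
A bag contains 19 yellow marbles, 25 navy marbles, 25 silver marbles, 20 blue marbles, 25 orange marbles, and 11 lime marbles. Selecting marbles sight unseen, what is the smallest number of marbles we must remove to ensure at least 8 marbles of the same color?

Treat the 6 colors as pigeonholes.
The worst case takes 7 marbles of each color without reaching 8 of any: 6 × 7 = 42.
The next marble must bring some color to 8, so 42 + 1 = 43.

43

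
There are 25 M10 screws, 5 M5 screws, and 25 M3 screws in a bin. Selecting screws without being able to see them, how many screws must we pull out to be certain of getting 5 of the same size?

The worst case takes 4 screws of each size without reaching 5 of any: 3 × 4 = 12.
The next screw must bring some size to 5, so 12 + 1 = 13.

13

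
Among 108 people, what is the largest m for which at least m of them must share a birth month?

There are 12 months of the year, which serve as the pigeonholes.
If each of the 12 months of the year held at most 8, the total would be at most 12 × 8 = 96 < 108, a contradiction.
So at least one holds ⌈108/12⌉ = 9.

9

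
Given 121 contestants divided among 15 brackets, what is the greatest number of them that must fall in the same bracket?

If each of the 15 brackets held at most 8, the total would be at most 15 × 8 = 120 < 121, a contradiction.
So at least one holds ⌈121/15⌉ = 9.

9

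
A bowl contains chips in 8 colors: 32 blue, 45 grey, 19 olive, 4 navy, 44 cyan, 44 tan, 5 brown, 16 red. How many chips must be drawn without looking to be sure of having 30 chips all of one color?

161

Treat the 8 colors as pigeonholes.
In the worst case we take at most 29 of each color, but all 19 olive, all 4 navy, all 5 brown, and all 16 red (fewer than 29), giving 29 + 29 + 19 + 4 + 29 + 29 + 5 + 16 = 160.
One more chip then forces some color to 30, so 160 + 1 = 161.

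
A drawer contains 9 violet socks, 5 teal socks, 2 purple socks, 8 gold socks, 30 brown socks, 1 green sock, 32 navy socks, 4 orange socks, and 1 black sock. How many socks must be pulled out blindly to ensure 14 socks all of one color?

Treat the 9 colors as pigeonholes.
In the worst case we take at most 13 of each color, but all 9 violet, all 5 teal, all 2 purple, all 8 gold, all 1 green, all 4 orange, and all 1 black (fewer than 13), giving 9 + 5 + 2 + 8 + 13 + 1 + 13 + 4 + 1 = 56.
One more sock then forces some color to 14, so 56 + 1 = 57.

57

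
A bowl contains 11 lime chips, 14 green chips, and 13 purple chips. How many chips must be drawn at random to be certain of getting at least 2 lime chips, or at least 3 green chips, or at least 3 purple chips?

6

Each of the 3 colors has its own threshold; avoid all of them simultaneously.
The worst case stops just short of every target: 1 lime, 2 green, 2 purple — 1 + 2 + 2 = 5 chips.
One more chip must push some color to its target, so 5 + 1 = 6.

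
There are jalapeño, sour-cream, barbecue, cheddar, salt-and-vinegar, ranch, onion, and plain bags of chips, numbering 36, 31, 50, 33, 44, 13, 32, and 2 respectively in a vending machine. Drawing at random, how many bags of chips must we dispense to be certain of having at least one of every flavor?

240

The hardest flavor to obtain is plain: we could draw every other bag of chips first — 241 − 2 = 239 bags of chips — without a single plain one.
The next draw must be plain, so 239 + 1 = 240.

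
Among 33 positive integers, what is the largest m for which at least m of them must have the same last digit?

4

The 33 positive integers fall into 10 possible last digits.
If each of the 10 possible last digits held at most 3, the total would be at most 10 × 3 = 30 < 33, a contradiction.
So at least one holds ⌈33/10⌉ = 4.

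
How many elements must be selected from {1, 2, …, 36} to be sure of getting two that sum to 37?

19

Partition {1, …, 36} into 18 pairs: {1,36}, {2,35}, …, {18,19}.
Choosing 18 integers — say the integers 1 through 18 — takes one from each pair and avoids the property.
Choosing 19 forces two into the same pair by pigeonhole, and those sum to 37. So 19.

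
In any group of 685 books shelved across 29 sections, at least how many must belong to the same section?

24

The 685 books fall into 29 sections.
If each of the 29 sections held at most 23, the total would be at most 29 × 23 = 667 < 685, a contradiction.
So at least one holds ⌈685/29⌉ = 24.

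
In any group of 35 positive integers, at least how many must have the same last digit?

4

There are 10 possible last digits, which serve as the pigeonholes.
If each of the 10 possible last digits held at most 3, the total would be at most 10 × 3 = 30 < 35, a contradiction.
So at least one holds ⌈35/10⌉ = 4.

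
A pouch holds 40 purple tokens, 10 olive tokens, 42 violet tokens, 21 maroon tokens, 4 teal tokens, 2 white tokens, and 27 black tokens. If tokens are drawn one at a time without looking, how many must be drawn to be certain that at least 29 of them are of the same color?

Treat the 7 colors as pigeonholes.
In the worst case we take at most 28 of each color, but all 10 olive, all 21 maroon, all 4 teal, all 2 white, and all 27 black (fewer than 28), giving 28 + 10 + 28 + 21 + 4 + 2 + 27 = 120.
One more token then forces some color to 29, so 120 + 1 = 121.

121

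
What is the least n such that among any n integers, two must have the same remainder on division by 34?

35

Use the pigeonhole principle on residue classes: two integers differ by a multiple of 34 exactly when they share a remainder mod 34.
There are 34 residue classes mod 34, so 34 integers can all lie in distinct classes.
One more integer must repeat a residue, giving a difference divisible by 34. So n = 34 + 1 = 35.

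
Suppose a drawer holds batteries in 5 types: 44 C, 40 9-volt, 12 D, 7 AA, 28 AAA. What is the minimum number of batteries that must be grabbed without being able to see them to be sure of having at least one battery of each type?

The hardest type to obtain is AA: we could draw every other battery first — 131 − 7 = 124 batteries — without a single AA one.
The next draw must be AA, so 124 + 1 = 125.

125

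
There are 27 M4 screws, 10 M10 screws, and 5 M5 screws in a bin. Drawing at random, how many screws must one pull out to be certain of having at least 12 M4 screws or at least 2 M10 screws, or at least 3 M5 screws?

15

Each of the 3 sizes has its own threshold; avoid all of them simultaneously.
The worst case stops just short of every target: 11 M4, 1 M10, 2 M5 — 11 + 1 + 2 = 14 screws.
One more screw must push some size to its target, so 14 + 1 = 15.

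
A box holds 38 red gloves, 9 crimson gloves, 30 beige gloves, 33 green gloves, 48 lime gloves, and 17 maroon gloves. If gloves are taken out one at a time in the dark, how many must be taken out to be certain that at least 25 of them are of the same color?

In the worst case we take at most 24 of each color, but all 9 crimson and all 17 maroon (fewer than 24), giving 24 + 9 + 24 + 24 + 24 + 17 = 122.
One more glove then forces some color to 25, so 122 + 1 = 123.

123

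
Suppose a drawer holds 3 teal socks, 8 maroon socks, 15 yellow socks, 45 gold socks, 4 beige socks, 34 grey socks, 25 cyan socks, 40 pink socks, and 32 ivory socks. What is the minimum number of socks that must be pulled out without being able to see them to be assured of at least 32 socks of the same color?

Treat the 9 colors as pigeonholes.
In the worst case we take at most 31 of each color, but all 3 teal, all 8 maroon, all 15 yellow, all 4 beige, and all 25 cyan (fewer than 31), giving 3 + 8 + 15 + 31 + 4 + 31 + 25 + 31 + 31 = 179.
One more sock then forces some color to 32, so 179 + 1 = 180.

180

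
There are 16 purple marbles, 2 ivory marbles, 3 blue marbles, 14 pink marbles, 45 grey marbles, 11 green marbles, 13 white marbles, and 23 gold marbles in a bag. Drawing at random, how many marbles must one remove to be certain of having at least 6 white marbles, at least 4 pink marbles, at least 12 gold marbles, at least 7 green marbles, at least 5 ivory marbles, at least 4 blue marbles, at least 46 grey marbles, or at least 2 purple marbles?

Each of the 8 colors has its own threshold; avoid all of them simultaneously.
The worst case stops just short of every target: 1 purple, all 2 ivory, 3 blue, 3 pink, 45 grey, 6 green, 5 white, 11 gold — 1 + 2 + 3 + 3 + 45 + 6 + 5 + 11 = 76 marbles.
One more marble must push some color to its target, so 76 + 1 = 77.

77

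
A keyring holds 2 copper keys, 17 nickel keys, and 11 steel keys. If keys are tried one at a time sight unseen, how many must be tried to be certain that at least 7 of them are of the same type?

In the worst case we take at most 6 of each type, but all 2 copper (fewer than 6), giving 2 + 6 + 6 = 14.
One more key then forces some type to 7, so 14 + 1 = 15.

15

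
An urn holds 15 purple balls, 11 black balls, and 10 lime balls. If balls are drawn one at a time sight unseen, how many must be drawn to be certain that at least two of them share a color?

The worst case takes 1 ball of each color without reaching 2 of any: 3 × 1 = 3.
The next ball must bring some color to 2, so 3 + 1 = 4.

4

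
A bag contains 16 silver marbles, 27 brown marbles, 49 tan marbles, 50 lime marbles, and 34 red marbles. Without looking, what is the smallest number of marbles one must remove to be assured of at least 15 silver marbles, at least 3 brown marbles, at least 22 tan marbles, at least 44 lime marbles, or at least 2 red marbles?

82

The worst case stops just short of every target: 14 silver, 2 brown, 21 tan, 43 lime, 1 red — 14 + 2 + 21 + 43 + 1 = 81 marbles.
One more marble must push some color to its target, so 81 + 1 = 82.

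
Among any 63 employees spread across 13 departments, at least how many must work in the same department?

5

If each of the 13 departments held at most 4, the total would be at most 13 × 4 = 52 < 63, a contradiction.
So at least one holds ⌈63/13⌉ = 5.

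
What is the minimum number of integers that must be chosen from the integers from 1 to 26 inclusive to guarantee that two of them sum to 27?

14

Partition {1, …, 26} into 13 pairs: {1,26}, {2,25}, …, {13,14}.
Choosing 13 integers — say the integers 1 through 13 — takes one from each pair and avoids the property.
Choosing 14 forces two into the same pair by pigeonhole, and those sum to 27. So 14.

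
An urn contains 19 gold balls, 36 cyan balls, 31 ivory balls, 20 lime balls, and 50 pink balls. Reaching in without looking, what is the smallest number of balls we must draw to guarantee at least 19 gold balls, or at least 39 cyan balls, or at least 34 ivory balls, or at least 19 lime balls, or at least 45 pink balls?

Each of the 5 colors has its own threshold; avoid all of them simultaneously.
The worst case stops just short of every target: 18 gold, all 36 cyan, all 31 ivory, 18 lime, 44 pink — 18 + 36 + 31 + 18 + 44 = 147 balls.
One more ball must push some color to its target, so 147 + 1 = 148.

148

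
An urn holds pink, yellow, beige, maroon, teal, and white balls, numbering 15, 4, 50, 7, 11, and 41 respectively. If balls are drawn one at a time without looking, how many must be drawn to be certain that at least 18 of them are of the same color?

In the worst case we take at most 17 of each color, but all 15 pink, all 4 yellow, all 7 maroon, and all 11 teal (fewer than 17), giving 15 + 4 + 17 + 7 + 11 + 17 = 71.
One more ball then forces some color to 18, so 71 + 1 = 72.

72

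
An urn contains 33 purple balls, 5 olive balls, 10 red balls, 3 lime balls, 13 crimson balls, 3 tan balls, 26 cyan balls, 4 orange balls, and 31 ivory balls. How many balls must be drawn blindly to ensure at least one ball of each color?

126

The hardest color to obtain is lime: we could draw every other ball first — 128 − 3 = 125 balls — without a single lime one.
The next draw must be lime, so 125 + 1 = 126.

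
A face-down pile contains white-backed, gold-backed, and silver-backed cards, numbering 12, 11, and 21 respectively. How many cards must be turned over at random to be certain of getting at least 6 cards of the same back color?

16

The worst case takes 5 cards of each back color without reaching 6 of any: 3 × 5 = 15.
The next card must bring some back color to 6, so 15 + 1 = 16.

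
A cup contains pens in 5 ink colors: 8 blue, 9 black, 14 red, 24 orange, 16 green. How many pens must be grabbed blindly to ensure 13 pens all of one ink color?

54

In the worst case we take at most 12 of each ink color, but all 8 blue and all 9 black (fewer than 12), giving 8 + 9 + 12 + 12 + 12 = 53.
One more pen then forces some ink color to 13, so 53 + 1 = 54.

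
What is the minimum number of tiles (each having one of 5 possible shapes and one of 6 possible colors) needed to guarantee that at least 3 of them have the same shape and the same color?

There are 5 × 6 = 30 (shape, color) combinations acting as pigeonholes.
With 30 × 2 = 60 tiles we could place exactly 2 in each, with no (shape, color) pair reaching 3.
One more forces some (shape, color) pair to hold 3, so 60 + 1 = 61.

61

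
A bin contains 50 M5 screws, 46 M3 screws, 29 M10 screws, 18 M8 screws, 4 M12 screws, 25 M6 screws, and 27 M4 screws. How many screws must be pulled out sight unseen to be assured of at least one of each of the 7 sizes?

196

The hardest size to obtain is M12: we could draw every other screw first — 199 − 4 = 195 screws — without a single M12 one.
The next draw must be M12, so 195 + 1 = 196.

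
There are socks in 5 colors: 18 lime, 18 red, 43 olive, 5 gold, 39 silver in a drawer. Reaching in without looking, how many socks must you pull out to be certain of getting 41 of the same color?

121

In the worst case we take at most 40 of each color, but all 18 lime, all 18 red, all 5 gold, and all 39 silver (fewer than 40), giving 18 + 18 + 40 + 5 + 39 = 120.
One more sock then forces some color to 41, so 120 + 1 = 121.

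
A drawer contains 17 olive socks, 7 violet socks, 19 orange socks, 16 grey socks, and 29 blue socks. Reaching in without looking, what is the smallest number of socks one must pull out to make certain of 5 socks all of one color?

21

Treat the 5 colors as pigeonholes.
The worst case takes 4 socks of each color without reaching 5 of any: 5 × 4 = 20.
The next sock must bring some color to 5, so 20 + 1 = 21.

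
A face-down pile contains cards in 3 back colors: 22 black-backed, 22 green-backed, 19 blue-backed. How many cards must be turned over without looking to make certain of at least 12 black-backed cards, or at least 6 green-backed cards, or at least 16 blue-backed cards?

32

Each of the 3 back colors has its own threshold; avoid all of them simultaneously.
The worst case stops just short of every target: 11 black-backed, 5 green-backed, 15 blue-backed — 11 + 5 + 15 = 31 cards.
One more card must push some back color to its target, so 31 + 1 = 32.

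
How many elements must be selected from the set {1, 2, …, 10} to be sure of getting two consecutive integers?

6

Partition {1, …, 10} into 5 pairs: {1,2}, {3,4}, …, {9,10}.
Choosing 5 integers — say the 5 even numbers 2, 4, …, 10 — takes one from each pair and avoids the property.
Choosing 6 forces two into the same pair by pigeonhole, and those are consecutive. So 6.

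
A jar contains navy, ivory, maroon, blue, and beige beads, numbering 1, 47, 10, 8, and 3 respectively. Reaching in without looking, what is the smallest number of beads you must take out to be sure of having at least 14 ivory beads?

36

To avoid ivory beads as long as possible, exhaust the other 4 colors first.
The worst case draws every non-ivory bead first: 1 + 10 + 8 + 3 = 22.
The next 14 draws are then forced to be ivory, giving 22 + 14 = 36.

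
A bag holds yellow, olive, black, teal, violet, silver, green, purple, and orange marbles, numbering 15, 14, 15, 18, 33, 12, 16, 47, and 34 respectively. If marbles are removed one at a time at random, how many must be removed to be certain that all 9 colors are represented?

193

The hardest color to obtain is silver: we could draw every other marble first — 204 − 12 = 192 marbles — without a single silver one.
The next draw must be silver, so 192 + 1 = 193.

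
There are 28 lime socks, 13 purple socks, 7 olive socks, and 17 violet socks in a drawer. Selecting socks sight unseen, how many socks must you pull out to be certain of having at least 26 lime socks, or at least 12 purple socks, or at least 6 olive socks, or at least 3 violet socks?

The worst case stops just short of every target: 25 lime, 11 purple, 5 olive, 2 violet — 25 + 11 + 5 + 2 = 43 socks.
One more sock must push some color to its target, so 43 + 1 = 44.

44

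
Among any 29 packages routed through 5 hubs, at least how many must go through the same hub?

If each of the 5 hubs held at most 5, the total would be at most 5 × 5 = 25 < 29, a contradiction.
So at least one holds ⌈29/5⌉ = 6.

6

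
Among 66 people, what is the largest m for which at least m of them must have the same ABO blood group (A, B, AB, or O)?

17

There are 4 ABO blood groups, which serve as the pigeonholes.
If each of the 4 ABO blood groups held at most 16, the total would be at most 4 × 16 = 64 < 66, a contradiction.
So at least one holds ⌈66/4⌉ = 17.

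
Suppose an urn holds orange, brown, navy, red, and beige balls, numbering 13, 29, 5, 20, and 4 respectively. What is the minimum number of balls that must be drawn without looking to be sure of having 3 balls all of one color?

Treat the 5 colors as pigeonholes.
The worst case takes 2 balls of each color without reaching 3 of any: 5 × 2 = 10.
The next ball must bring some color to 3, so 10 + 1 = 11.

11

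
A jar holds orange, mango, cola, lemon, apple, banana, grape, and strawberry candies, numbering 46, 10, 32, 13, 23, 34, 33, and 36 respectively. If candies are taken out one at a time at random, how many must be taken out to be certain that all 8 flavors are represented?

The hardest flavor to obtain is mango: we could draw every other candy first — 227 − 10 = 217 candies — without a single mango one.
The next draw must be mango, so 217 + 1 = 218.

218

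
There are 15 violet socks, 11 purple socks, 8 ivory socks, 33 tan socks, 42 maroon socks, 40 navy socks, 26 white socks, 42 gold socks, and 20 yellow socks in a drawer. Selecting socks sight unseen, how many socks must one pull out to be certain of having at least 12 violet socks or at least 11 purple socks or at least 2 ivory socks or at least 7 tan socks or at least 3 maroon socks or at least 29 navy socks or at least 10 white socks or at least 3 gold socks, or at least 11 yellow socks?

80

The worst case stops just short of every target: 11 violet, 10 purple, 1 ivory, 6 tan, 2 maroon, 28 navy, 9 white, 2 gold, 10 yellow — 11 + 10 + 1 + 6 + 2 + 28 + 9 + 2 + 10 = 79 socks.
One more sock must push some color to its target, so 79 + 1 = 80.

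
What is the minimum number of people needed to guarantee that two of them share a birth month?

There are 12 months of the year acting as pigeonholes.
With 12 people we could place one in each, avoiding any repeat.
One more forces some class to hold 2, so 12 + 1 = 13.

13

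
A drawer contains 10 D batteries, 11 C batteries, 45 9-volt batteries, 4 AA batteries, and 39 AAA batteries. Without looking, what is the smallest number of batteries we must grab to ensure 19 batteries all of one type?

62

Treat the 5 types as pigeonholes.
In the worst case we take at most 18 of each type, but all 10 D, all 11 C, and all 4 AA (fewer than 18), giving 10 + 11 + 18 + 4 + 18 = 61.
One more battery then forces some type to 19, so 61 + 1 = 62.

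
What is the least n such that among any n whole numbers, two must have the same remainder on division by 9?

10

Use the pigeonhole principle on residue classes: two integers differ by a multiple of 9 exactly when they share a remainder mod 9.
There are 9 residue classes mod 9, so 9 integers can all lie in distinct classes.
One more integer must repeat a residue, giving a difference divisible by 9. So n = 9 + 1 = 10.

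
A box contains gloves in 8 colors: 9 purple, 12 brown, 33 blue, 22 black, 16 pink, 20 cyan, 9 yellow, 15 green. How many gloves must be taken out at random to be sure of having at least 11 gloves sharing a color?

79

In the worst case we take at most 10 of each color, but all 9 purple and all 9 yellow (fewer than 10), giving 9 + 10 + 10 + 10 + 10 + 10 + 9 + 10 = 78.
One more glove then forces some color to 11, so 78 + 1 = 79.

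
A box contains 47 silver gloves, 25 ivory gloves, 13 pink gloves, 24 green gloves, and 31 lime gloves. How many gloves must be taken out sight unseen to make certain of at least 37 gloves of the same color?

Treat the 5 colors as pigeonholes.
In the worst case we take at most 36 of each color, but all 25 ivory, all 13 pink, all 24 green, and all 31 lime (fewer than 36), giving 36 + 25 + 13 + 24 + 31 = 129.
One more glove then forces some color to 37, so 129 + 1 = 130.

130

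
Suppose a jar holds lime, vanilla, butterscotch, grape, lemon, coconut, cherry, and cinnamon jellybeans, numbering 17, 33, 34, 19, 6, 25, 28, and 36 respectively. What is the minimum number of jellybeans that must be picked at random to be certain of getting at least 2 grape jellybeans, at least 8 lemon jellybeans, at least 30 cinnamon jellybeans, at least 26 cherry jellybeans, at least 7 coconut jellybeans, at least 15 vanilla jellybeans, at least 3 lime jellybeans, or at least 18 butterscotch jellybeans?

Each of the 8 flavors has its own threshold; avoid all of them simultaneously.
The worst case stops just short of every target: 2 lime, 14 vanilla, 17 butterscotch, 1 grape, all 6 lemon, 6 coconut, 25 cherry, 29 cinnamon — 2 + 14 + 17 + 1 + 6 + 6 + 25 + 29 = 100 jellybeans.
One more jellybean must push some flavor to its target, so 100 + 1 = 101.

101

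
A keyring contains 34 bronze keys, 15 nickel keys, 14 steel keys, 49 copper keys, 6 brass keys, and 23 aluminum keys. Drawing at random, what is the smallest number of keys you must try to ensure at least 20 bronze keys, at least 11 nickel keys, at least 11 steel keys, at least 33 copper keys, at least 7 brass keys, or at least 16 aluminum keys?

The worst case stops just short of every target: 19 bronze, 10 nickel, 10 steel, 32 copper, 6 brass, 15 aluminum — 19 + 10 + 10 + 32 + 6 + 15 = 92 keys.
One more key must push some type to its target, so 92 + 1 = 93.

93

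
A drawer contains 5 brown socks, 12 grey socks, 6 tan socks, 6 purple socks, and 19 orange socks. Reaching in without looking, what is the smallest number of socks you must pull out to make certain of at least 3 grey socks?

39

To avoid grey socks as long as possible, exhaust the other 4 colors first.
The worst case draws every non-grey sock first: 5 + 6 + 6 + 19 = 36.
The next 3 draws are then forced to be grey, giving 36 + 3 = 39.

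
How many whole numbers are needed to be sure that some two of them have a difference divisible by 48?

Two integers differ by a multiple of 48 exactly when they share a remainder mod 48.
There are 48 residue classes mod 48, so 48 integers can all lie in distinct classes.
One more integer must repeat a residue, giving a difference divisible by 48. So n = 48 + 1 = 49.

49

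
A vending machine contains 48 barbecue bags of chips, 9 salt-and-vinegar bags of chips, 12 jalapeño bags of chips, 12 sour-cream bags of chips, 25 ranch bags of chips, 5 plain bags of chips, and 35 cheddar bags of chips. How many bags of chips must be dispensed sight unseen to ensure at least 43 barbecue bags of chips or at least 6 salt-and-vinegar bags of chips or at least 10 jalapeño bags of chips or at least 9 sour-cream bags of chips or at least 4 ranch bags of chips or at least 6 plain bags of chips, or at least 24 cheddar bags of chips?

96

The worst case stops just short of every target: 42 barbecue, 5 salt-and-vinegar, 9 jalapeño, 8 sour-cream, 3 ranch, 5 plain, 23 cheddar — 42 + 5 + 9 + 8 + 3 + 5 + 23 = 95 bags of chips.
One more bag of chips must push some flavor to its target, so 95 + 1 = 96.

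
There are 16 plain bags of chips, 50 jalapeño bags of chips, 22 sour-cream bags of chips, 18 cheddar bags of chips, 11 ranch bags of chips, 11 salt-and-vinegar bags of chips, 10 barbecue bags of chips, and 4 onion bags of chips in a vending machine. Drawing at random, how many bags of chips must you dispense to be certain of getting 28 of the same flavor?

Treat the 8 flavors as pigeonholes.
In the worst case we take at most 27 of each flavor, but all 16 plain, all 22 sour-cream, all 18 cheddar, all 11 ranch, all 11 salt-and-vinegar, all 10 barbecue, and all 4 onion (fewer than 27), giving 16 + 27 + 22 + 18 + 11 + 11 + 10 + 4 = 119.
One more bag of chips then forces some flavor to 28, so 119 + 1 = 120.

120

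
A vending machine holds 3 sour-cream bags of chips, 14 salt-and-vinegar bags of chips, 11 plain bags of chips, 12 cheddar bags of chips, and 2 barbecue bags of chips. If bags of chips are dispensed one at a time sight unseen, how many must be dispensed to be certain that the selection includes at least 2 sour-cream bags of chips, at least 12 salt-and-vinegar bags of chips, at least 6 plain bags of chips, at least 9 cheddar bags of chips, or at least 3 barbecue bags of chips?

28

Each of the 5 flavors has its own threshold; avoid all of them simultaneously.
The worst case stops just short of every target: 1 sour-cream, 11 salt-and-vinegar, 5 plain, 8 cheddar, 2 barbecue — 1 + 11 + 5 + 8 + 2 = 27 bags of chips.
One more bag of chips must push some flavor to its target, so 27 + 1 = 28.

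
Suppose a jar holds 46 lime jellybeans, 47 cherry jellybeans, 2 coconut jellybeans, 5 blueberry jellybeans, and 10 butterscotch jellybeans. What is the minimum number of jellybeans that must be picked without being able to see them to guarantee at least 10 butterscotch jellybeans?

The worst case draws every non-butterscotch jellybean first: 46 + 47 + 2 + 5 = 100.
The next 10 draws are then forced to be butterscotch, giving 100 + 10 = 110.

110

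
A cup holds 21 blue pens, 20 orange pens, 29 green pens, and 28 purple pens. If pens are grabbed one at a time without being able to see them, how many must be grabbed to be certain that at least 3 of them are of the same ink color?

The worst case takes 2 pens of each ink color without reaching 3 of any: 4 × 2 = 8.
The next pen must bring some ink color to 3, so 8 + 1 = 9.

9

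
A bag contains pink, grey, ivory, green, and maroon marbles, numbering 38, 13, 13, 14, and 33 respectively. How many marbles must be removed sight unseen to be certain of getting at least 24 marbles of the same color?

87

In the worst case we take at most 23 of each color, but all 13 grey, all 13 ivory, and all 14 green (fewer than 23), giving 23 + 13 + 13 + 14 + 23 = 86.
One more marble then forces some color to 24, so 86 + 1 = 87.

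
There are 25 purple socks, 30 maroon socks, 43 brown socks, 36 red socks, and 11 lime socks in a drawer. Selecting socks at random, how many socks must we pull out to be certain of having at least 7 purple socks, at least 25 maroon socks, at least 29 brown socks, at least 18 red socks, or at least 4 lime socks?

Each of the 5 colors has its own threshold; avoid all of them simultaneously.
The worst case stops just short of every target: 6 purple, 24 maroon, 28 brown, 17 red, 3 lime — 6 + 24 + 28 + 17 + 3 = 78 socks.
One more sock must push some color to its target, so 78 + 1 = 79.

79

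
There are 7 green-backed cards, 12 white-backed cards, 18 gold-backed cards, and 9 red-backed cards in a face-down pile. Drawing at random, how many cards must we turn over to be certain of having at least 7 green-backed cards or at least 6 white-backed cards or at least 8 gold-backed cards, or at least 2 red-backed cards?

20

Each of the 4 back colors has its own threshold; avoid all of them simultaneously.
The worst case stops just short of every target: 6 green-backed, 5 white-backed, 7 gold-backed, 1 red-backed — 6 + 5 + 7 + 1 = 19 cards.
One more card must push some back color to its target, so 19 + 1 = 20.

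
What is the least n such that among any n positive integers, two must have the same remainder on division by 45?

46

Two integers differ by a multiple of 45 exactly when they share a remainder mod 45.
There are 45 residue classes mod 45, so 45 integers can all lie in distinct classes.
One more integer must repeat a residue, giving a difference divisible by 45. So n = 45 + 1 = 46.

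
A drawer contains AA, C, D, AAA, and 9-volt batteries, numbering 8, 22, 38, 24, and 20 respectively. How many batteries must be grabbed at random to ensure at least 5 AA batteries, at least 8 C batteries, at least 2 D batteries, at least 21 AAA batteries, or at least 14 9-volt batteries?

The worst case stops just short of every target: 4 AA, 7 C, 1 D, 20 AAA, 13 9-volt — 4 + 7 + 1 + 20 + 13 = 45 batteries.
One more battery must push some type to its target, so 45 + 1 = 46.

46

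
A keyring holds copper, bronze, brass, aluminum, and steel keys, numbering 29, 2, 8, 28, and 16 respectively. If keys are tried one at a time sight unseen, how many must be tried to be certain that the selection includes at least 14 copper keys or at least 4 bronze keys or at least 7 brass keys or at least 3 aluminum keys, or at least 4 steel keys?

The worst case stops just short of every target: 13 copper, all 2 bronze, 6 brass, 2 aluminum, 3 steel — 13 + 2 + 6 + 2 + 3 = 26 keys.
One more key must push some type to its target, so 26 + 1 = 27.

27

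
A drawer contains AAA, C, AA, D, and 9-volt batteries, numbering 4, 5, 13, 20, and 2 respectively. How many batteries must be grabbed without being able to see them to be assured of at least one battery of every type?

43

The hardest type to obtain is 9-volt: we could draw every other battery first — 44 − 2 = 42 batteries — without a single 9-volt one.
The next draw must be 9-volt, so 42 + 1 = 43.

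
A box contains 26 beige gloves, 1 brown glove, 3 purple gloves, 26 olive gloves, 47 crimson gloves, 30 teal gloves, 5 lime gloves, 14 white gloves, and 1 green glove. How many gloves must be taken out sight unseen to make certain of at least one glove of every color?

153

The hardest color to obtain is brown: we could draw every other glove first — 153 − 1 = 152 gloves — without a single brown one.
The next draw must be brown, so 152 + 1 = 153.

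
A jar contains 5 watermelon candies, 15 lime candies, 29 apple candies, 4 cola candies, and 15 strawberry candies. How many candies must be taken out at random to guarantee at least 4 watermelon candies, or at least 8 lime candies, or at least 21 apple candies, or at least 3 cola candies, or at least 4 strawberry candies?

36

Each of the 5 flavors has its own threshold; avoid all of them simultaneously.
The worst case stops just short of every target: 3 watermelon, 7 lime, 20 apple, 2 cola, 3 strawberry — 3 + 7 + 20 + 2 + 3 = 35 candies.
One more candy must push some flavor to its target, so 35 + 1 = 36.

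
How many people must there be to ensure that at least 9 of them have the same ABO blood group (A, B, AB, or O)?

There are 4 ABO blood groups acting as pigeonholes.
With 4 × 8 = 32 people we could place exactly 8 in each, with no class reaching 9.
One more forces some class to hold 9, so 32 + 1 = 33.

33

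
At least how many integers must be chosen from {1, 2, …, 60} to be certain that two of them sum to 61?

31

Partition {1, …, 60} into 30 pairs: {1,60}, {2,59}, …, {30,31}.
Choosing 30 integers — say the integers 1 through 30 — takes one from each pair and avoids the property.
Choosing 31 forces two into the same pair by pigeonhole, and those sum to 61. So 31.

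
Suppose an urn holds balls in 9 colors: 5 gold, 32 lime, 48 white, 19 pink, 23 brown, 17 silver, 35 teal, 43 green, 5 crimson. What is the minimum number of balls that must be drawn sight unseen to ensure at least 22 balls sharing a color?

152

Treat the 9 colors as pigeonholes.
In the worst case we take at most 21 of each color, but all 5 gold, all 19 pink, all 17 silver, and all 5 crimson (fewer than 21), giving 5 + 21 + 21 + 19 + 21 + 17 + 21 + 21 + 5 = 151.
One more ball then forces some color to 22, so 151 + 1 = 152.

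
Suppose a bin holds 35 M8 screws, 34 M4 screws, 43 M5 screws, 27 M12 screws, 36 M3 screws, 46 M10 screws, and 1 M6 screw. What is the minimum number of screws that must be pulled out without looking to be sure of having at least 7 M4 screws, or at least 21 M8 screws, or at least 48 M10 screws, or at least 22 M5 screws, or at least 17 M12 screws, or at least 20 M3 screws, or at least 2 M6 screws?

130

Each of the 7 sizes has its own threshold; avoid all of them simultaneously.
The worst case stops just short of every target: 20 M8, 6 M4, 21 M5, 16 M12, 19 M3, all 46 M10, 1 M6 — 20 + 6 + 21 + 16 + 19 + 46 + 1 = 129 screws.
One more screw must push some size to its target, so 129 + 1 = 130.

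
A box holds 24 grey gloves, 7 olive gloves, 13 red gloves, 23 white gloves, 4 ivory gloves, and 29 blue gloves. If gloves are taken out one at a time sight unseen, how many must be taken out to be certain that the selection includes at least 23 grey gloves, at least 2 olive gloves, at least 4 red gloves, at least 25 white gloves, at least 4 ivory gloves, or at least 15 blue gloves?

67

The worst case stops just short of every target: 22 grey, 1 olive, 3 red, all 23 white, 3 ivory, 14 blue — 22 + 1 + 3 + 23 + 3 + 14 = 66 gloves.
One more glove must push some color to its target, so 66 + 1 = 67.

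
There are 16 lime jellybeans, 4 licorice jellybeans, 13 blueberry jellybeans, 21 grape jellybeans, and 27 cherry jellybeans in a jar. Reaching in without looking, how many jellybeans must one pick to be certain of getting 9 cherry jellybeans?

The worst case draws every non-cherry jellybean first: 16 + 4 + 13 + 21 = 54.
The next 9 draws are then forced to be cherry, giving 54 + 9 = 63.

63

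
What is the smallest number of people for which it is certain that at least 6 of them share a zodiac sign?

There are 12 zodiac signs acting as pigeonholes.
With 12 × 5 = 60 people we could place exactly 5 in each, with no class reaching 6.
One more forces some class to hold 6, so 60 + 1 = 61.

61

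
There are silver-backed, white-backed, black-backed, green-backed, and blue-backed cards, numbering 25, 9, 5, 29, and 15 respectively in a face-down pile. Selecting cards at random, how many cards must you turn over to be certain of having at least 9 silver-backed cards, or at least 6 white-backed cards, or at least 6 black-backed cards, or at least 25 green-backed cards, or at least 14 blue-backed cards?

56

The worst case stops just short of every target: 8 silver-backed, 5 white-backed, 5 black-backed, 24 green-backed, 13 blue-backed — 8 + 5 + 5 + 24 + 13 = 55 cards.
One more card must push some back color to its target, so 55 + 1 = 56.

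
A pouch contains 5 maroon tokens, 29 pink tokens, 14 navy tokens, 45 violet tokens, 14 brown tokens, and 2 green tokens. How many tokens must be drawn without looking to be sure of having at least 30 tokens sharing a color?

In the worst case we take at most 29 of each color, but all 5 maroon, all 14 navy, all 14 brown, and all 2 green (fewer than 29), giving 5 + 29 + 14 + 29 + 14 + 2 = 93.
One more token then forces some color to 30, so 93 + 1 = 94.

94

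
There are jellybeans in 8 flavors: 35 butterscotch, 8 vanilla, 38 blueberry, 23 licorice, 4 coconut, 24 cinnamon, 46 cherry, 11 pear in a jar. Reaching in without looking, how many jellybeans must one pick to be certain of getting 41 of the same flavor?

184

In the worst case we take at most 40 of each flavor, but all 35 butterscotch, all 8 vanilla, all 38 blueberry, all 23 licorice, all 4 coconut, all 24 cinnamon, and all 11 pear (fewer than 40), giving 35 + 8 + 38 + 23 + 4 + 24 + 40 + 11 = 183.
One more jellybean then forces some flavor to 41, so 183 + 1 = 184.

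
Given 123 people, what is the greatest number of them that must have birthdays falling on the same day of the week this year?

18

The 123 people fall into 7 days of the week.
If each of the 7 days of the week held at most 17, the total would be at most 7 × 17 = 119 < 123, a contradiction.
So at least one holds ⌈123/7⌉ = 18.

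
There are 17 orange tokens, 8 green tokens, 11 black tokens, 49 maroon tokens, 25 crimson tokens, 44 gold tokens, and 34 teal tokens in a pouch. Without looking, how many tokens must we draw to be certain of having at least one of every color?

181

The hardest color to obtain is green: we could draw every other token first — 188 − 8 = 180 tokens — without a single green one.
The next draw must be green, so 180 + 1 = 181.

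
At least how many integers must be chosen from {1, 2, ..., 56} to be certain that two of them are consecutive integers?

Partition {1, …, 56} into 28 pairs: {1,2}, {3,4}, …, {55,56}.
Choosing 28 integers — say the 28 even numbers 2, 4, …, 56 — takes one from each pair and avoids the property.
Choosing 29 forces two into the same pair by pigeonhole, and those are consecutive. So 29.

29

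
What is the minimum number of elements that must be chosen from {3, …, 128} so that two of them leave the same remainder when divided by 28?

Group the integers by remainder mod 28; there are 28 residue classes, each nonempty in this range.
Choosing one from each class (28 integers) avoids any shared remainder.
One more choice must repeat a class, so two differ by a multiple of 28. Hence 28 + 1 = 29.

29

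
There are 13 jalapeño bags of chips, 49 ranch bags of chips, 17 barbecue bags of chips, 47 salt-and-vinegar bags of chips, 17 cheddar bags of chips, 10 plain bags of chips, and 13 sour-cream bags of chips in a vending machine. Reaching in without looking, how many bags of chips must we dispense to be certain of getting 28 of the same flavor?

Treat the 7 flavors as pigeonholes.
In the worst case we take at most 27 of each flavor, but all 13 jalapeño, all 17 barbecue, all 17 cheddar, all 10 plain, and all 13 sour-cream (fewer than 27), giving 13 + 27 + 17 + 27 + 17 + 10 + 13 = 124.
One more bag of chips then forces some flavor to 28, so 124 + 1 = 125.

125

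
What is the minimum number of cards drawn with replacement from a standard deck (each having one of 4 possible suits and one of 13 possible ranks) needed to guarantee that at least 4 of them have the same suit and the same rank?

There are 4 × 13 = 52 (suit, rank) combinations acting as pigeonholes.
With 52 × 3 = 156 cards drawn with replacement from a standard deck we could place exactly 3 in each, with no (suit, rank) pair reaching 4.
One more forces some (suit, rank) pair to hold 4, so 156 + 1 = 157.

157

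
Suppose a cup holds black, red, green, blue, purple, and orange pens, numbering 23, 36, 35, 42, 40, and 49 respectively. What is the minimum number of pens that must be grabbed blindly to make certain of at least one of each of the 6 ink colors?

203

The hardest ink color to obtain is black: we could draw every other pen first — 225 − 23 = 202 pens — without a single black one.
The next draw must be black, so 202 + 1 = 203.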